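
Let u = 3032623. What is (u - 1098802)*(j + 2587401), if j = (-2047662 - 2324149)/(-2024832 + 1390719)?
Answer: 352537498280001756/70457 ≈ 5.0036e+12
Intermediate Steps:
j = 4371811/634113 (j = -4371811/(-634113) = -4371811*(-1/634113) = 4371811/634113 ≈ 6.8944)
(u - 1098802)*(j + 2587401) = (3032623 - 1098802)*(4371811/634113 + 2587401) = 1933821*(1640708982124/634113) = 352537498280001756/70457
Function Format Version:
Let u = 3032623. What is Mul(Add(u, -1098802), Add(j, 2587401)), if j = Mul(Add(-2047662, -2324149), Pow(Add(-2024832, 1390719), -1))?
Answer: Rational(352537498280001756, 70457) ≈ 5.0036e+12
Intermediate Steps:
j = Rational(4371811, 634113) (j = Mul(-4371811, Pow(-634113, -1)) = Mul(-4371811, Rational(-1, 634113)) = Rational(4371811, 634113) ≈ 6.8944)
Mul(Add(u, -1098802), Add(j, 2587401)) = Mul(Add(3032623, -1098802), Add(Rational(4371811, 634113), 2587401)) = Mul(1933821, Rational(1640708982124, 634113)) = Rational(352537498280001756, 70457)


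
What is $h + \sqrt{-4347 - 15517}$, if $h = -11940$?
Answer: $-11940 + 2 i \sqrt{4966} \approx -11940.0 + 140.94 i$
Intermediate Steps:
$h + \sqrt{-4347 - 15517} = -11940 + \sqrt{-4347 - 15517} = -11940 + \sqrt{-19864} = -11940 + 2 i \sqrt{4966}$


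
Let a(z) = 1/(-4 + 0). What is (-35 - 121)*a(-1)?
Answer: 39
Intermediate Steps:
a(z) = -¼ (a(z) = 1/(-4) = -¼)
(-35 - 121)*a(-1) = (-35 - 121)*(-¼) = -156*(-¼) = 39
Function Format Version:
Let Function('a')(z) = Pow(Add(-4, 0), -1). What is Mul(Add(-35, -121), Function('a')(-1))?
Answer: 39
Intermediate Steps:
Function('a')(z) = Rational(-1, 4) (Function('a')(z) = Pow(-4, -1) = Rational(-1, 4))
Mul(Add(-35, -121), Function('a')(-1)) = Mul(Add(-35, -121), Rational(-1, 4)) = Mul(-156, Rational(-1, 4)) = 39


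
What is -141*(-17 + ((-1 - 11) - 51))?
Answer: 11280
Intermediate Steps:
-141*(-17 + ((-1 - 11) - 51)) = -141*(-17 + (-12 - 51)) = -141*(-17 - 63) = -141*(-80) = 11280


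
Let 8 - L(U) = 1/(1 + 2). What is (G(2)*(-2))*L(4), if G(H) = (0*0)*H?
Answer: 0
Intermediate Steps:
L(U) = 23/3 (L(U) = 8 - 1/(1 + 2) = 8 - 1/3 = 8 - 1*⅓ = 8 - ⅓ = 23/3)
G(H) = 0 (G(H) = 0*H = 0)
(G(2)*(-2))*L(4) = (0*(-2))*(23/3) = 0*(23/3) = 0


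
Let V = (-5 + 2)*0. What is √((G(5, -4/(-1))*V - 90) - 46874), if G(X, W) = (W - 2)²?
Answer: 2*I*√11741 ≈ 216.71*I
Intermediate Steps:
G(X, W) = (-2 + W)²
V = 0 (V = -3*0 = 0)
√((G(5, -4/(-1))*V - 90) - 46874) = √(((-2 - 4/(-1))²*0 - 90) - 46874) = √(((-2 - 4*(-1))²*0 - 90) - 46874) = √(((-2 + 4)²*0 - 90) - 46874) = √((2²*0 - 90) - 46874) = √((4*0 - 90) - 46874) = √((0 - 90) - 46874) = √(-90 - 46874) = √(-46964) = 2*I*√11741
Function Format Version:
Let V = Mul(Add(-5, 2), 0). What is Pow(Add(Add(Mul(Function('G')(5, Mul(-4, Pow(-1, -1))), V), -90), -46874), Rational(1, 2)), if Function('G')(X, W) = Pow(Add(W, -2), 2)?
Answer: Mul(2, I, Pow(11741, Rational(1, 2))) ≈ Mul(216.71, I)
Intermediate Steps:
Function('G')(X, W) = Pow(Add(-2, W), 2)
V = 0 (V = Mul(-3, 0) = 0)
Pow(Add(Add(Mul(Function('G')(5, Mul(-4, Pow(-1, -1))), V), -90), -46874), Rational(1, 2)) = Pow(Add(Add(Mul(Pow(Add(-2, Mul(-4, Pow(-1, -1))), 2), 0), -90), -46874), Rational(1, 2)) = Pow(Add(Add(Mul(Pow(Add(-2, Mul(-4, -1)), 2), 0), -90), -46874), Rational(1, 2)) = Pow(Add(Add(Mul(Pow(Add(-2, 4), 2), 0), -90), -46874), Rational(1, 2)) = Pow(Add(Add(Mul(Pow(2, 2), 0), -90), -46874), Rational(1, 2)) = Pow(Add(Add(Mul(4, 0), -90), -46874), Rational(1, 2)) = Pow(Add(Add(0, -90), -46874), Rational(1, 2)) = Pow(Add(-90, -46874), Rational(1, 2)) = Pow(-46964, Rational(1, 2)) = Mul(2, I, Pow(11741, Rational(1, 2)))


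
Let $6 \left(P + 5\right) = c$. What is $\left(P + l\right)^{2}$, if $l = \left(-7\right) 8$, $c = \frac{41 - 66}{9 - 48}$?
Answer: $\frac{203034001}{54756} \approx 3708.0$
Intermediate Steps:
$c = \frac{25}{39}$ ($c = - \frac{25}{-39} = \left(-25\right) \left(- \frac{1}{39}\right) = \frac{25}{39} \approx 0.64103$)
$P = - \frac{1145}{234}$ ($P = -5 + \frac{1}{6} \cdot \frac{25}{39} = -5 + \frac{25}{234} = - \frac{1145}{234} \approx -4.8932$)
$l = -56$
$\left(P + l\right)^{2} = \left(- \frac{1145}{234} - 56\right)^{2} = \left(- \frac{14249}{234}\right)^{2} = \frac{203034001}{54756}$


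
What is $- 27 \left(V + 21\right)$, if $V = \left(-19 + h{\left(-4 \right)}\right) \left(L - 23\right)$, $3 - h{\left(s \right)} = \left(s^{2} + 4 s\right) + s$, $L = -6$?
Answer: $-9963$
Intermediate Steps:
$h{\left(s \right)} = 3 - s^{2} - 5 s$ ($h{\left(s \right)} = 3 - \left(\left(s^{2} + 4 s\right) + s\right) = 3 - \left(s^{2} + 5 s\right) = 3 - s^{2} - 5 s$)
$V = 348$ ($V = \left(-19 - -7\right) \left(-6 - 23\right) = \left(-19 + \left(3 - 16 + 20\right)\right) \left(-29\right) = \left(-19 + 7\right) \left(-29\right) = \left(-12\right) \left(-29\right) = 348$)
$- 27 \left(V + 21\right) = - 27 \left(348 + 21\right) = \left(-27\right) 369 = -9963$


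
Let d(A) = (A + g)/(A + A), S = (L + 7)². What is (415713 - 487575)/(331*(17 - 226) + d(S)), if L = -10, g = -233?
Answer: 646758/622723 ≈ 1.0386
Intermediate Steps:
S = 9 (S = (-10 + 7)² = (-3)² = 9)
d(A) = (-233 + A)/(2*A) (d(A) = (A - 233)/(A + A) = (-233 + A)/((2*A)) = (-233 + A)*(1/(2*A)) = (-233 + A)/(2*A))
(415713 - 487575)/(331*(17 - 226) + d(S)) = (415713 - 487575)/(331*(17 - 226) + (½)*(-233 + 9)/9) = -71862/(331*(-209) + (½)*(⅑)*(-224)) = -71862/(-69179 - 112/9) = -71862/(-622723/9) = -71862*(-9/622723) = 646758/622723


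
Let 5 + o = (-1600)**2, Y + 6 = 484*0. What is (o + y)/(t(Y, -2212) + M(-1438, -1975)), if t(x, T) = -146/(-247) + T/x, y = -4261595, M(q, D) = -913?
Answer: 1260885600/402913 ≈ 3129.4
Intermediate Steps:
Y = -6 (Y = -6 + 484*0 = -6 + 0 = -6)
o = 2559995 (o = -5 + (-1600)**2 = -5 + 2560000 = 2559995)
t(x, T) = 146/247 + T/x (t(x, T) = -146*(-1/247) + T/x = 146/247 + T/x)
(o + y)/(t(Y, -2212) + M(-1438, -1975)) = (2559995 - 4261595)/((146/247 - 2212/(-6)) - 913) = -1701600/((146/247 - 2212*(-1/6)) - 913) = -1701600/((146/247 + 1106/3) - 913) = -1701600/(273620/741 - 913) = -1701600/(-402913/741) = -1701600*(-741/402913) = 1260885600/402913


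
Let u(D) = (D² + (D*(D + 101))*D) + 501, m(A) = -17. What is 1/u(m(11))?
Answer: 1/25066 ≈ 3.9895e-5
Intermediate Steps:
u(D) = 501 + D² + D²*(101 + D) (u(D) = (D² + (D*(101 + D))*D) + 501 = (D² + D²*(101 + D)) + 501 = 501 + D² + D²*(101 + D))
1/u(m(11)) = 1/(501 + (-17)³ + 102*(-17)²) = 1/(501 - 4913 + 102*289) = 1/(501 - 4913 + 29478) = 1/25066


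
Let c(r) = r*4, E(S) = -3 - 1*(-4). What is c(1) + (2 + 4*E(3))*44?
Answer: 268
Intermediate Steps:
E(S) = 1 (E(S) = -3 + 4 = 1)
c(r) = 4*r
c(1) + (2 + 4*E(3))*44 = 4*1 + (2 + 4*1)*44 = 4 + (2 + 4)*44 = 4 + 6*44 = 4 + 264 = 268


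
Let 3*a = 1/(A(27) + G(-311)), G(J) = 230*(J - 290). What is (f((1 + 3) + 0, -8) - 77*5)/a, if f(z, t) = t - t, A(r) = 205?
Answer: 159418875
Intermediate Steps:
G(J) = -66700 + 230*J (G(J) = 230*(-290 + J) = -66700 + 230*J)
f(z, t) = 0
a = -1/414075 (a = 1/(3*(205 + (-66700 + 230*(-311)))) = 1/(3*(205 + (-66700 - 71530))) = 1/(3*(205 - 138230)) = (⅓)/(-138025) = (⅓)*(-1/138025) = -1/414075 ≈ -2.4150e-6)
(f((1 + 3) + 0, -8) - 77*5)/a = (0 - 77*5)/(-1/414075) = (0 - 385)*(-414075) = -385*(-414075) = 159418875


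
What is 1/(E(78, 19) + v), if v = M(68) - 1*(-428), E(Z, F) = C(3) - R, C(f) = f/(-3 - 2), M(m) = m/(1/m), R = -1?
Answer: 5/25262 ≈ 0.00019793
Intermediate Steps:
M(m) = m² (M(m) = m*m = m²)
C(f) = -f/5 (C(f) = f/(-5) = f*(-⅕) = -f/5)
E(Z, F) = ⅖ (E(Z, F) = -⅕*3 - 1*(-1) = -⅗ + 1 = ⅖)
v = 5052 (v = 68² - 1*(-428) = 4624 + 428 = 5052)
1/(E(78, 19) + v) = 1/(⅖ + 5052) = 1/(25262/5) = 5/25262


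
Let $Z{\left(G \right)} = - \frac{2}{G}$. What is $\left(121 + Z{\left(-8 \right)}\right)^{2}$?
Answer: $\frac{235225}{16} \approx 14702.0$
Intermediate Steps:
$\left(121 + Z{\left(-8 \right)}\right)^{2} = \left(121 - \frac{2}{-8}\right)^{2} = \left(121 - - \frac{1}{4}\right)^{2} = \left(121 + \frac{1}{4}\right)^{2} = \left(\frac{485}{4}\right)^{2} = \frac{235225}{16}$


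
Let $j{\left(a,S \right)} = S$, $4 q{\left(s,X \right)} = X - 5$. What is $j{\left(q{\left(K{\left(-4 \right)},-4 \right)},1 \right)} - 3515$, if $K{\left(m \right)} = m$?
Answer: $-3514$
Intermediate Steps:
$q{\left(s,X \right)} = - \frac{5}{4} + \frac{X}{4}$ ($q{\left(s,X \right)} = \frac{X - 5}{4} = \frac{-5 + X}{4} = - \frac{5}{4} + \frac{X}{4}$)
$j{\left(q{\left(K{\left(-4 \right)},-4 \right)},1 \right)} - 3515 = 1 - 3515 = -3514$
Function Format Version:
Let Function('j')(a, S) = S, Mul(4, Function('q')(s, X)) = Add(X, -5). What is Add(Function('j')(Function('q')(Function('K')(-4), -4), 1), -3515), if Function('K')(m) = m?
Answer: -3514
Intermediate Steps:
Function('q')(s, X) = Add(Rational(-5, 4), Mul(Rational(1, 4), X)) (Function('q')(s, X) = Mul(Rational(1, 4), Add(X, -5)) = Mul(Rational(1, 4), Add(-5, X)) = Add(Rational(-5, 4), Mul(Rational(1, 4), X)))
Add(Function('j')(Function('q')(Function('K')(-4), -4), 1), -3515) = Add(1, -3515) = -3514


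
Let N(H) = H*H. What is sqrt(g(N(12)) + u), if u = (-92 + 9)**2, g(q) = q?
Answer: sqrt(7033) ≈ 83.863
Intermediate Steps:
N(H) = H**2
u = 6889 (u = (-83)**2 = 6889)
sqrt(g(N(12)) + u) = sqrt(12**2 + 6889) = sqrt(144 + 6889) = sqrt(7033)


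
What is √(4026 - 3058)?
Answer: 22*√2 ≈ 31.113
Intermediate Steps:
√(4026 - 3058) = √968 = 22*√2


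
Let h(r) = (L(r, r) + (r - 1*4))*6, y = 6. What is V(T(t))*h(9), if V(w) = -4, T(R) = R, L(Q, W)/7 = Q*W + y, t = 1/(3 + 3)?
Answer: -14736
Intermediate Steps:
t = ⅙ (t = 1/6 = ⅙ ≈ 0.16667)
L(Q, W) = 42 + 7*Q*W (L(Q, W) = 7*(Q*W + 6) = 7*(6 + Q*W) = 42 + 7*Q*W)
h(r) = 228 + 6*r + 42*r² (h(r) = ((42 + 7*r*r) + (r - 1*4))*6 = ((42 + 7*r²) + (r - 4))*6 = ((42 + 7*r²) + (-4 + r))*6 = (38 + r + 7*r²)*6 = 228 + 6*r + 42*r²)
V(T(t))*h(9) = -4*(228 + 6*9 + 42*9²) = -4*(228 + 54 + 42*81) = -4*(228 + 54 + 3402) = -4*3684 = -14736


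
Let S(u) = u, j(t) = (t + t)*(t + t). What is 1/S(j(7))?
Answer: 1/196 ≈ 0.0051020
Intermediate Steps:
j(t) = 4*t² (j(t) = (2*t)*(2*t) = 4*t²)
1/S(j(7)) = 1/(4*7²) = 1/(4*49) = 1/196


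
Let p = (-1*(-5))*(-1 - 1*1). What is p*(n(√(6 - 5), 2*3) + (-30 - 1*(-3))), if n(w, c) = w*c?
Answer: 210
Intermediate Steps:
n(w, c) = c*w
p = -10 (p = 5*(-1 - 1) = 5*(-2) = -10)
p*(n(√(6 - 5), 2*3) + (-30 - 1*(-3))) = -10*((2*3)*√(6 - 5) + (-30 - 1*(-3))) = -10*(6*√1 + (-30 + 3)) = -10*(6*1 - 27) = -10*(6 - 27) = -10*(-21) = 210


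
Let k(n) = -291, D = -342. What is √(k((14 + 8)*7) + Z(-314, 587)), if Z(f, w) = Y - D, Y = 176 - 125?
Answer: √102 ≈ 10.100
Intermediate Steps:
Y = 51
Z(f, w) = 393 (Z(f, w) = 51 - 1*(-342) = 51 + 342 = 393)
√(k((14 + 8)*7) + Z(-314, 587)) = √(-291 + 393) = √102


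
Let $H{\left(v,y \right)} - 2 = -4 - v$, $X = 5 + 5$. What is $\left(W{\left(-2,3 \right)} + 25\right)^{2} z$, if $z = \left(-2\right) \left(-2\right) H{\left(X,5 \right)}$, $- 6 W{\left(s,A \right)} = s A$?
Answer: $-32448$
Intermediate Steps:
$X = 10$
$H{\left(v,y \right)} = -2 - v$ ($H{\left(v,y \right)} = 2 - \left(4 + v\right) = -2 - v$)
$W{\left(s,A \right)} = - \frac{A s}{6}$ ($W{\left(s,A \right)} = - \frac{s A}{6} = - \frac{A s}{6}$)
$z = -48$ ($z = \left(-2\right) \left(-2\right) \left(-2 - 10\right) = 4 \left(-2 - 10\right) = 4 \left(-12\right) = -48$)
$\left(W{\left(-2,3 \right)} + 25\right)^{2} z = \left(\left(- \frac{1}{6}\right) 3 \left(-2\right) + 25\right)^{2} \left(-48\right) = \left(1 + 25\right)^{2} \left(-48\right) = 26^{2} \left(-48\right) = 676 \left(-48\right) = -32448$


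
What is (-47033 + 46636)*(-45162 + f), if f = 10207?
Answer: 13877135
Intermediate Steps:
(-47033 + 46636)*(-45162 + f) = (-47033 + 46636)*(-45162 + 10207) = -397*(-34955) = 13877135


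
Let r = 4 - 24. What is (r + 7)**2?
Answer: 169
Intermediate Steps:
r = -20
(r + 7)**2 = (-20 + 7)**2 = (-13)**2 = 169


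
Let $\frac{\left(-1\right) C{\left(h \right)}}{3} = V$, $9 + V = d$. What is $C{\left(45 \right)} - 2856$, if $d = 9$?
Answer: $-2856$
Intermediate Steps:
$V = 0$ ($V = -9 + 9 = 0$)
$C{\left(h \right)} = 0$ ($C{\left(h \right)} = \left(-3\right) 0 = 0$)
$C{\left(45 \right)} - 2856 = 0 - 2856 = -2856$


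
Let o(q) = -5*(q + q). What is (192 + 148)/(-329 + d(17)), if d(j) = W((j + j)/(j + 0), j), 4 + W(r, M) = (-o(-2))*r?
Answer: -340/373 ≈ -0.91153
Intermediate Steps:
o(q) = -10*q
W(r, M) = -4 - 20*r (W(r, M) = -4 + (-(-10)*(-2))*r = -4 + (-1*20)*r = -4 - 20*r)
d(j) = -44 (d(j) = -4 - 20*(j + j)/(j + 0) = -4 - 20*2*j/j = -4 - 20*2 = -4 - 40 = -44)
(192 + 148)/(-329 + d(17)) = (192 + 148)/(-329 - 44) = 340/(-373) = 340*(-1/373) = -340/373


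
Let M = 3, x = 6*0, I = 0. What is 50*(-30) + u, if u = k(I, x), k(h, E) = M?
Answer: -1497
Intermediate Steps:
x = 0
k(h, E) = 3
u = 3
50*(-30) + u = 50*(-30) + 3 = -1500 + 3 = -1497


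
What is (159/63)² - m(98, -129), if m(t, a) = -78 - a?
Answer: -19682/441 ≈ -44.630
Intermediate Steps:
(159/63)² - m(98, -129) = (159/63)² - (-78 - 1*(-129)) = (159*(1/63))² - (-78 + 129) = (53/21)² - 1*51 = 2809/441 - 51 = -19682/441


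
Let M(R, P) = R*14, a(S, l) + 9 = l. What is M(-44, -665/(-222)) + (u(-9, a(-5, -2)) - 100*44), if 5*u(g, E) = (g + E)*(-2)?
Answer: -5008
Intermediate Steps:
a(S, l) = -9 + l
M(R, P) = 14*R
u(g, E) = -2*E/5 - 2*g/5 (u(g, E) = ((g + E)*(-2))/5 = ((E + g)*(-2))/5 = (-2*E - 2*g)/5 = -2*E/5 - 2*g/5)
M(-44, -665/(-222)) + (u(-9, a(-5, -2)) - 100*44) = 14*(-44) + ((-2*(-9 - 2)/5 - 2/5*(-9)) - 100*44) = -616 + ((-2/5*(-11) + 18/5) - 4400) = -616 + ((22/5 + 18/5) - 4400) = -616 + (8 - 4400) = -616 - 4392 = -5008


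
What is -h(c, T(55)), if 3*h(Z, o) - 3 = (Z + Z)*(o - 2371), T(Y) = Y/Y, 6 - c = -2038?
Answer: 3229519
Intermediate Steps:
c = 2044 (c = 6 - 1*(-2038) = 6 + 2038 = 2044)
T(Y) = 1
h(Z, o) = 1 + 2*Z*(-2371 + o)/3 (h(Z, o) = 1 + ((Z + Z)*(o - 2371))/3 = 1 + ((2*Z)*(-2371 + o))/3 = 1 + (2*Z*(-2371 + o))/3 = 1 + 2*Z*(-2371 + o)/3)
-h(c, T(55)) = -(1 - 4742/3*2044 + (⅔)*2044*1) = -(1 - 9692648/3 + 4088/3) = -1*(-3229519) = 3229519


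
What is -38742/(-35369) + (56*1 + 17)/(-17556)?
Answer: 677572615/620938164 ≈ 1.0912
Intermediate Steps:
-38742/(-35369) + (56*1 + 17)/(-17556) = -38742*(-1/35369) + (56 + 17)*(-1/17556) = 38742/35369 + 73*(-1/17556) = 38742/35369 - 73/17556 = 677572615/620938164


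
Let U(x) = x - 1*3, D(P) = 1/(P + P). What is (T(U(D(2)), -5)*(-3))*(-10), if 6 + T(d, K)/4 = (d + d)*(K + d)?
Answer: 4395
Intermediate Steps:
D(P) = 1/(2*P)
U(x) = -3 + x (U(x) = x - 3 = -3 + x)
T(d, K) = -24 + 8*d*(K + d) (T(d, K) = -24 + 4*((d + d)*(K + d)) = -24 + 4*((2*d)*(K + d)) = -24 + 4*(2*d*(K + d)) = -24 + 8*d*(K + d))
(T(U(D(2)), -5)*(-3))*(-10) = ((-24 + 8*(-3 + (1/2)/2)**2 + 8*(-5)*(-3 + (1/2)/2))*(-3))*(-10) = ((-24 + 8*(-3 + (1/2)*(1/2))**2 + 8*(-5)*(-3 + (1/2)*(1/2)))*(-3))*(-10) = ((-24 + 8*(-3 + 1/4)**2 + 8*(-5)*(-3 + 1/4))*(-3))*(-10) = ((-24 + 8*(-11/4)**2 + 8*(-5)*(-11/4))*(-3))*(-10) = ((-24 + 8*(121/16) + 110)*(-3))*(-10) = ((-24 + 121/2 + 110)*(-3))*(-10) = ((293/2)*(-3))*(-10) = -879/2*(-10) = 4395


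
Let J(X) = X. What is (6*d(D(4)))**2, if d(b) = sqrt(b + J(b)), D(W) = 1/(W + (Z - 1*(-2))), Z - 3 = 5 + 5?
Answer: 72/19 ≈ 3.7895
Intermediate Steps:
Z = 13 (Z = 3 + (5 + 5) = 3 + 10 = 13)
D(W) = 1/(15 + W) (D(W) = 1/(W + (13 - 1*(-2))) = 1/(W + (13 + 2)) = 1/(W + 15) = 1/(15 + W))
d(b) = sqrt(2)*sqrt(b) (d(b) = sqrt(b + b) = sqrt(2*b) = sqrt(2)*sqrt(b))
(6*d(D(4)))**2 = (6*(sqrt(2)*sqrt(1/(15 + 4))))**2 = (6*(sqrt(2)*sqrt(1/19)))**2 = (6*(sqrt(2)*(sqrt(19)/19)))**2 = (6*(sqrt(38)/19))**2 = (6*sqrt(38)/19)**2 = 72/19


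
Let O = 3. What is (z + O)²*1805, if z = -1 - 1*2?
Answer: 0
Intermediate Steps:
z = -3 (z = -1 - 2 = -3)
(z + O)²*1805 = (-3 + 3)²*1805 = 0²*1805 = 0*1805 = 0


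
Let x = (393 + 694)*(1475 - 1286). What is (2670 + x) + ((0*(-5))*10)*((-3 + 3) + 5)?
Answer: 208113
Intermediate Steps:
x = 205443 (x = 1087*189 = 205443)
(2670 + x) + ((0*(-5))*10)*((-3 + 3) + 5) = (2670 + 205443) + ((0*(-5))*10)*((-3 + 3) + 5) = 208113 + (0*10)*(0 + 5) = 208113 + 0*5 = 208113 + 0 = 208113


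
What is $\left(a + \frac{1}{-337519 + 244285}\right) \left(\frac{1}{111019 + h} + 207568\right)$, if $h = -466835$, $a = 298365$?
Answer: $\frac{684836363764263476061}{11058049648} \approx 6.1931 \cdot 10^{10}$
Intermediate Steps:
$\left(a + \frac{1}{-337519 + 244285}\right) \left(\frac{1}{111019 + h} + 207568\right) = \left(298365 + \frac{1}{-337519 + 244285}\right) \left(\frac{1}{111019 - 466835} + 207568\right) = \left(298365 + \frac{1}{-93234}\right) \left(\frac{1}{-355816} + 207568\right) = \left(298365 - \frac{1}{93234}\right) \left(- \frac{1}{355816} + 207568\right) = \frac{27817762409}{93234} \cdot \frac{73856015487}{355816} = \frac{684836363764263476061}{11058049648}$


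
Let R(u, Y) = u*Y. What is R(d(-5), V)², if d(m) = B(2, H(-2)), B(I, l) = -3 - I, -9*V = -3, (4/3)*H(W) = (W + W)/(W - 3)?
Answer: 25/9 ≈ 2.7778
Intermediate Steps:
H(W) = 3*W/(2*(-3 + W)) (H(W) = 3*((W + W)/(W - 3))/4 = 3*((2*W)/(-3 + W))/4 = 3*(2*W/(-3 + W))/4 = 3*W/(2*(-3 + W)))
V = ⅓ (V = -⅑*(-3) = ⅓ ≈ 0.33333)
d(m) = -5 (d(m) = -3 - 1*2 = -3 - 2 = -5)
R(u, Y) = Y*u
R(d(-5), V)² = ((⅓)*(-5))² = (-5/3)² = 25/9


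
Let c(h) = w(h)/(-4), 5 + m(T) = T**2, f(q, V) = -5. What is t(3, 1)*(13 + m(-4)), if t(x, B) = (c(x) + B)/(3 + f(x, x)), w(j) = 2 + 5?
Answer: 9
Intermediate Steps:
w(j) = 7
m(T) = -5 + T**2
c(h) = -7/4 (c(h) = 7/(-4) = 7*(-1/4) = -7/4)
t(x, B) = 7/8 - B/2 (t(x, B) = (-7/4 + B)/(3 - 5) = (-7/4 + B)/(-2) = (-7/4 + B)*(-1/2) = 7/8 - B/2)
t(3, 1)*(13 + m(-4)) = (7/8 - 1/2*1)*(13 + (-5 + (-4)**2)) = (7/8 - 1/2)*(13 + (-5 + 16)) = 3*(13 + 11)/8 = (3/8)*24 = 9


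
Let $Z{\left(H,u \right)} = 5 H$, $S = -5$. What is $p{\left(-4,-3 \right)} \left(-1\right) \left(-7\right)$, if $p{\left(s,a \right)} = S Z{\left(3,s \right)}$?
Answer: $-525$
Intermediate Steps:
$p{\left(s,a \right)} = -75$ ($p{\left(s,a \right)} = - 5 \cdot 5 \cdot 3 = \left(-5\right) 15 = -75$)
$p{\left(-4,-3 \right)} \left(-1\right) \left(-7\right) = \left(-75\right) \left(-1\right) \left(-7\right) = 75 \left(-7\right) = -525$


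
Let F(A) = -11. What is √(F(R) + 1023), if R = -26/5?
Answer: 2*√253 ≈ 31.812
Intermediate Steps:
R = -26/5 (R = -26*⅕ = -26/5 ≈ -5.2000)
√(F(R) + 1023) = √(-11 + 1023) = √1012 = 2*√253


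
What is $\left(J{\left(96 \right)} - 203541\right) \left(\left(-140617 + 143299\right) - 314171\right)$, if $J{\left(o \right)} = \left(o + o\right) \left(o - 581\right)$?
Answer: $92406638229$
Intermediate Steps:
$J{\left(o \right)} = 2 o \left(-581 + o\right)$
$\left(J{\left(96 \right)} - 203541\right) \left(\left(-140617 + 143299\right) - 314171\right) = \left(2 \cdot 96 \left(-581 + 96\right) - 203541\right) \left(\left(-140617 + 143299\right) - 314171\right) = \left(2 \cdot 96 \left(-485\right) - 203541\right) \left(2682 - 314171\right) = \left(-93120 - 203541\right) \left(-311489\right) = \left(-296661\right) \left(-311489\right) = 92406638229$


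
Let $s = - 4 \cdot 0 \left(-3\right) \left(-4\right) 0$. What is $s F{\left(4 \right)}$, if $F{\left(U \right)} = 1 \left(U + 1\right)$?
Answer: $0$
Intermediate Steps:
$F{\left(U \right)} = 1 + U$ ($F{\left(U \right)} = 1 \left(1 + U\right) = 1 + U$)
$s = 0$ ($s = - 4 \cdot 0 \left(-4\right) 0 = \left(-4\right) 0 \cdot 0 = 0 \cdot 0 = 0$)
$s F{\left(4 \right)} = 0 \left(1 + 4\right) = 0 \cdot 5 = 0$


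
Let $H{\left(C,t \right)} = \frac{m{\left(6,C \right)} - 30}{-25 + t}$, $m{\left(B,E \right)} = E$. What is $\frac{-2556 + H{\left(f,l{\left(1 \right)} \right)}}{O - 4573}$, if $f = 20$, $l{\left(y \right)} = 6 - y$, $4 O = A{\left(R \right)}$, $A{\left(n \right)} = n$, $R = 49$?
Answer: $\frac{10222}{18243} \approx 0.56032$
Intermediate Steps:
$O = \frac{49}{4}$ ($O = \frac{1}{4} \cdot 49 = \frac{49}{4} \approx 12.25$)
$H{\left(C,t \right)} = \frac{-30 + C}{-25 + t}$ ($H{\left(C,t \right)} = \frac{C - 30}{-25 + t} = \frac{-30 + C}{-25 + t}$)
$\frac{-2556 + H{\left(f,l{\left(1 \right)} \right)}}{O - 4573} = \frac{-2556 + \frac{-30 + 20}{-25 + \left(6 - 1\right)}}{\frac{49}{4} - 4573} = \frac{-2556 + \frac{1}{-25 + \left(6 - 1\right)} \left(-10\right)}{- \frac{18243}{4}} = \left(-2556 + \frac{1}{-25 + 5} \left(-10\right)\right) \left(- \frac{4}{18243}\right) = \left(-2556 + \frac{1}{-20} \left(-10\right)\right) \left(- \frac{4}{18243}\right) = \left(-2556 - - \frac{1}{2}\right) \left(- \frac{4}{18243}\right) = \left(-2556 + \frac{1}{2}\right) \left(- \frac{4}{18243}\right) = \left(- \frac{5111}{2}\right) \left(- \frac{4}{18243}\right) = \frac{10222}{18243}$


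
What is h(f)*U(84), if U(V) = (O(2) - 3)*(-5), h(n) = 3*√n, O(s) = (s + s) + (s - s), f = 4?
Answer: -30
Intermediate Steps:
O(s) = 2*s (O(s) = 2*s + 0 = 2*s)
U(V) = -5 (U(V) = (2*2 - 3)*(-5) = (4 - 3)*(-5) = 1*(-5) = -5)
h(f)*U(84) = (3*√4)*(-5) = (3*2)*(-5) = 6*(-5) = -30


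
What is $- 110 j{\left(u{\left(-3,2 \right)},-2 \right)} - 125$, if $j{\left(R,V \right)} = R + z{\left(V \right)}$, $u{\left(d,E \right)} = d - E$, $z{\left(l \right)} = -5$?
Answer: $975$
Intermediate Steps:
$j{\left(R,V \right)} = -5 + R$ ($j{\left(R,V \right)} = R - 5 = -5 + R$)
$- 110 j{\left(u{\left(-3,2 \right)},-2 \right)} - 125 = - 110 \left(-5 - 5\right) - 125 = \left(-110\right) \left(-10\right) - 125 = 1100 - 125 = 975$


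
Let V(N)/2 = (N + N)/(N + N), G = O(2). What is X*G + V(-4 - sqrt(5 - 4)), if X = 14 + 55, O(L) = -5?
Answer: -343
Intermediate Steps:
G = -5
V(N) = 2 (V(N) = 2*((N + N)/(N + N)) = 2*((2*N)/((2*N))) = 2*((2*N)*(1/(2*N))) = 2*1 = 2)
X = 69
X*G + V(-4 - sqrt(5 - 4)) = 69*(-5) + 2 = -345 + 2 = -343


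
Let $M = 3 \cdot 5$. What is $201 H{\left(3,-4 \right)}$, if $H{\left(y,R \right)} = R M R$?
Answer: $48240$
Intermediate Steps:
$M = 15$
$H{\left(y,R \right)} = 15 R^{2}$ ($H{\left(y,R \right)} = R 15 R = 15 R R = 15 R^{2}$)
$201 H{\left(3,-4 \right)} = 201 \cdot 15 \left(-4\right)^{2} = 201 \cdot 15 \cdot 16 = 201 \cdot 240 = 48240$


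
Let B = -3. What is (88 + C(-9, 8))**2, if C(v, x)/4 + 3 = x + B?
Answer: 9216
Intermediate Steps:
C(v, x) = -24 + 4*x (C(v, x) = -12 + 4*(x - 3) = -12 + 4*(-3 + x) = -12 + (-12 + 4*x) = -24 + 4*x)
(88 + C(-9, 8))**2 = (88 + (-24 + 4*8))**2 = (88 + (-24 + 32))**2 = (88 + 8)**2 = 96**2 = 9216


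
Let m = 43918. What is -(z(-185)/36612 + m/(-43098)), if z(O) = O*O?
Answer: 22149461/262983996 ≈ 0.084224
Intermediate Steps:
z(O) = O²
-(z(-185)/36612 + m/(-43098)) = -((-185)²/36612 + 43918/(-43098)) = -(34225*(1/36612) + 43918*(-1/43098)) = -(34225/36612 - 21959/21549) = -1*(-22149461/262983996) = 22149461/262983996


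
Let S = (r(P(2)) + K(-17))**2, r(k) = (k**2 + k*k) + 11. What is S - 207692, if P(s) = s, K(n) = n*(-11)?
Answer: -165256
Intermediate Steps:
K(n) = -11*n
r(k) = 11 + 2*k**2 (r(k) = (k**2 + k**2) + 11 = 2*k**2 + 11 = 11 + 2*k**2)
S = 42436 (S = ((11 + 2*2**2) - 11*(-17))**2 = ((11 + 2*4) + 187)**2 = ((11 + 8) + 187)**2 = (19 + 187)**2 = 206**2 = 42436)
S - 207692 = 42436 - 207692 = -165256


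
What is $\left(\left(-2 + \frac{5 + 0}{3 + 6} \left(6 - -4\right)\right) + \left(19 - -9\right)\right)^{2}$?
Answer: $\frac{80656}{81} \approx 995.75$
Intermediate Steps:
$\left(\left(-2 + \frac{5 + 0}{3 + 6} \left(6 - -4\right)\right) + \left(19 - -9\right)\right)^{2} = \left(\left(-2 + \frac{5}{9} \left(6 + 4\right)\right) + \left(19 + 9\right)\right)^{2} = \left(\left(-2 + 5 \cdot \frac{1}{9} \cdot 10\right) + 28\right)^{2} = \left(\left(-2 + \frac{5}{9} \cdot 10\right) + 28\right)^{2} = \left(\left(-2 + \frac{50}{9}\right) + 28\right)^{2} = \left(\frac{32}{9} + 28\right)^{2} = \left(\frac{284}{9}\right)^{2} = \frac{80656}{81}$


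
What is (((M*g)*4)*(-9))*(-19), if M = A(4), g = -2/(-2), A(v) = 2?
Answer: 1368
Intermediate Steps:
g = 1 (g = -2*(-½) = 1)
M = 2
(((M*g)*4)*(-9))*(-19) = (((2*1)*4)*(-9))*(-19) = ((2*4)*(-9))*(-19) = (8*(-9))*(-19) = -72*(-19) = 1368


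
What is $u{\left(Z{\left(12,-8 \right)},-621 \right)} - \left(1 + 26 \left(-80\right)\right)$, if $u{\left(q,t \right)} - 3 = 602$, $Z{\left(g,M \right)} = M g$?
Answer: $2684$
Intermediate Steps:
$u{\left(q,t \right)} = 605$ ($u{\left(q,t \right)} = 3 + 602 = 605$)
$u{\left(Z{\left(12,-8 \right)},-621 \right)} - \left(1 + 26 \left(-80\right)\right) = 605 - \left(1 + 26 \left(-80\right)\right) = 605 - \left(1 - 2080\right) = 605 - -2079 = 605 + 2079 = 2684$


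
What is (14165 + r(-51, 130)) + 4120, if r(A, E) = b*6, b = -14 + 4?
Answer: 18225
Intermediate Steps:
b = -10
r(A, E) = -60 (r(A, E) = -10*6 = -60)
(14165 + r(-51, 130)) + 4120 = (14165 - 60) + 4120 = 14105 + 4120 = 18225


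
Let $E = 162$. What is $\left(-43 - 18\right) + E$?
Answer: $101$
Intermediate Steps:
$\left(-43 - 18\right) + E = \left(-43 - 18\right) + 162 = -61 + 162 = 101$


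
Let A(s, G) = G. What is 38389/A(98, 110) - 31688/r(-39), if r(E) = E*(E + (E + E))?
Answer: 171683327/501930 ≈ 342.05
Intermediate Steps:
r(E) = 3*E**2 (r(E) = E*(E + 2*E) = E*(3*E) = 3*E**2)
38389/A(98, 110) - 31688/r(-39) = 38389/110 - 31688/(3*(-39)**2) = 38389*(1/110) - 31688/(3*1521) = 38389/110 - 31688/4563 = 171683327/501930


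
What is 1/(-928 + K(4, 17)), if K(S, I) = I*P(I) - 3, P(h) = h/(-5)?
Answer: -5/4944 ≈ -0.0010113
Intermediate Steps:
P(h) = -h/5 (P(h) = h*(-1/5) = -h/5)
K(S, I) = -3 - I**2/5 (K(S, I) = I*(-I/5) - 3 = -I**2/5 - 3 = -3 - I**2/5)
1/(-928 + K(4, 17)) = 1/(-928 + (-3 - 1/5*17**2)) = 1/(-928 + (-3 - 1/5*289)) = 1/(-928 + (-3 - 289/5)) = 1/(-928 - 304/5) = 1/(-4944/5) = -5/4944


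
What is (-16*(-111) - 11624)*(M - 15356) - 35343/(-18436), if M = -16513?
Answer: 526005751725/1676 ≈ 3.1385e+8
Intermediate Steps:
(-16*(-111) - 11624)*(M - 15356) - 35343/(-18436) = (-16*(-111) - 11624)*(-16513 - 15356) - 35343/(-18436) = (1776 - 11624)*(-31869) - 35343*(-1/18436) = -9848*(-31869) + 3213/1676 = 313845912 + 3213/1676 = 526005751725/1676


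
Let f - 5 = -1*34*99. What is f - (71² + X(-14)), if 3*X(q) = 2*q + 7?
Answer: -8395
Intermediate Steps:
X(q) = 7/3 + 2*q/3 (X(q) = (2*q + 7)/3 = (7 + 2*q)/3 = 7/3 + 2*q/3)
f = -3361 (f = 5 - 1*34*99 = 5 - 34*99 = 5 - 3366 = -3361)
f - (71² + X(-14)) = -3361 - (71² + (7/3 + (⅔)*(-14))) = -3361 - (5041 + (7/3 - 28/3)) = -3361 - (5041 - 7) = -3361 - 1*5034 = -3361 - 5034 = -8395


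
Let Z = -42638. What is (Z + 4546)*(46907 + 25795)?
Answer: -2769364584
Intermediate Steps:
(Z + 4546)*(46907 + 25795) = (-42638 + 4546)*(46907 + 25795) = -38092*72702 = -2769364584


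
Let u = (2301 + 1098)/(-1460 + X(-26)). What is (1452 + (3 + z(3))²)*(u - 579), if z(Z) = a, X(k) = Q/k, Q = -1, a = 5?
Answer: -11151006220/12653 ≈ -8.8129e+5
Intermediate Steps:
X(k) = -1/k
z(Z) = 5
u = -29458/12653 (u = (2301 + 1098)/(-1460 - 1/(-26)) = 3399/(-1460 - 1*(-1/26)) = 3399/(-1460 + 1/26) = 3399/(-37959/26) = 3399*(-26/37959) = -29458/12653 ≈ -2.3281)
(1452 + (3 + z(3))²)*(u - 579) = (1452 + (3 + 5)²)*(-29458/12653 - 579) = (1452 + 8²)*(-7355545/12653) = (1452 + 64)*(-7355545/12653) = 1516*(-7355545/12653) = -11151006220/12653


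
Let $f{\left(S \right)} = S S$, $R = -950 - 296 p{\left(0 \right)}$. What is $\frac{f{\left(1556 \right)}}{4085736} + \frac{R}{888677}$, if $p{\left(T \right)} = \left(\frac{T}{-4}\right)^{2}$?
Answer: $\frac{268465803484}{453862451409} \approx 0.59151$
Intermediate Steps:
$p{\left(T \right)} = \frac{T^{2}}{16}$ ($p{\left(T \right)} = \left(T \left(- \frac{1}{4}\right)\right)^{2} = \left(- \frac{T}{4}\right)^{2} = \frac{T^{2}}{16}$)
$R = -950$ ($R = -950 - 296 \frac{0^{2}}{16} = -950 - 296 \cdot \frac{1}{16} \cdot 0 = -950 - 0 = -950 + 0 = -950$)
$f{\left(S \right)} = S^{2}$
$\frac{f{\left(1556 \right)}}{4085736} + \frac{R}{888677} = \frac{1556^{2}}{4085736} - \frac{950}{888677} = 2421136 \cdot \frac{1}{4085736} - \frac{950}{888677} = \frac{302642}{510717} - \frac{950}{888677} = \frac{268465803484}{453862451409}$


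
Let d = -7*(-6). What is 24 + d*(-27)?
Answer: -1110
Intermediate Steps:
d = 42
24 + d*(-27) = 24 + 42*(-27) = 24 - 1134 = -1110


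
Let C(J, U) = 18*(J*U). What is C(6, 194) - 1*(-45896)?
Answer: 66848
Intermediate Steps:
C(J, U) = 18*J*U
C(6, 194) - 1*(-45896) = 18*6*194 - 1*(-45896) = 20952 + 45896 = 66848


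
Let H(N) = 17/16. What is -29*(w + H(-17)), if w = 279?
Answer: -129949/16 ≈ -8121.8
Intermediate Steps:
H(N) = 17/16 (H(N) = 17*(1/16) = 17/16)
-29*(w + H(-17)) = -29*(279 + 17/16) = -29*4481/16 = -129949/16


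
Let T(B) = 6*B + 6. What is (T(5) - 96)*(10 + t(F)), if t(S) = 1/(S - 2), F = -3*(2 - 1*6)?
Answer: -606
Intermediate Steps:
T(B) = 6 + 6*B
F = 12 (F = -3*(2 - 6) = -3*(-4) = 12)
t(S) = 1/(-2 + S)
(T(5) - 96)*(10 + t(F)) = ((6 + 6*5) - 96)*(10 + 1/(-2 + 12)) = ((6 + 30) - 96)*(10 + 1/10) = (36 - 96)*(10 + ⅒) = -60*101/10 = -606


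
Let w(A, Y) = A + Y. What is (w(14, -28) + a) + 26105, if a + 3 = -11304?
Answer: 14784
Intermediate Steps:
a = -11307 (a = -3 - 11304 = -11307)
(w(14, -28) + a) + 26105 = ((14 - 28) - 11307) + 26105 = (-14 - 11307) + 26105 = -11321 + 26105 = 14784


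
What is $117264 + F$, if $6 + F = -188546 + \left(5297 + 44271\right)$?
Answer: $-21720$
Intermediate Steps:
$F = -138984$ ($F = -6 + \left(-188546 + \left(5297 + 44271\right)\right) = -6 + \left(-188546 + 49568\right) = -6 - 138978 = -138984$)
$117264 + F = 117264 - 138984 = -21720$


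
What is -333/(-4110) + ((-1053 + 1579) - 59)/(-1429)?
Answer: -481171/1957730 ≈ -0.24578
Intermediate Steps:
-333/(-4110) + ((-1053 + 1579) - 59)/(-1429) = -333*(-1/4110) + (526 - 59)*(-1/1429) = 111/1370 + 467*(-1/1429) = 111/1370 - 467/1429 = -481171/1957730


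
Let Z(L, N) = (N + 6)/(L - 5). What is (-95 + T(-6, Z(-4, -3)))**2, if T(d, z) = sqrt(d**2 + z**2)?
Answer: 81550/9 - 950*sqrt(13)/3 ≈ 7919.4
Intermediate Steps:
Z(L, N) = (6 + N)/(-5 + L)
(-95 + T(-6, Z(-4, -3)))**2 = (-95 + sqrt((-6)**2 + ((6 - 3)/(-5 - 4))**2))**2 = (-95 + sqrt(36 + (3/(-9))**2))**2 = (-95 + sqrt(36 + (-1/9*3)**2))**2 = (-95 + sqrt(36 + (-1/3)**2))**2 = (-95 + sqrt(36 + 1/9))**2 = (-95 + sqrt(325/9))**2 = (-95 + 5*sqrt(13)/3)**2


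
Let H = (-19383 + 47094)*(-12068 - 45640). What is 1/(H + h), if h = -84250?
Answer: -1/1599230638 ≈ -6.2530e-10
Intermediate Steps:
H = -1599146388 (H = 27711*(-57708) = -1599146388)
1/(H + h) = 1/(-1599146388 - 84250) = 1/(-1599230638) = -1/1599230638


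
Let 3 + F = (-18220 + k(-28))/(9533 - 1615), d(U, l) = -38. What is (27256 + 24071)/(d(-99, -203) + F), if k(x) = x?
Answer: -203203593/171443 ≈ -1185.3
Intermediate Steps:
F = -21001/3959 (F = -3 + (-18220 - 28)/(9533 - 1615) = -3 - 18248/7918 = -3 - 18248*1/7918 = -3 - 9124/3959 = -21001/3959 ≈ -5.3046)
(27256 + 24071)/(d(-99, -203) + F) = (27256 + 24071)/(-38 - 21001/3959) = 51327/(-171443/3959) = 51327*(-3959/171443) = -203203593/171443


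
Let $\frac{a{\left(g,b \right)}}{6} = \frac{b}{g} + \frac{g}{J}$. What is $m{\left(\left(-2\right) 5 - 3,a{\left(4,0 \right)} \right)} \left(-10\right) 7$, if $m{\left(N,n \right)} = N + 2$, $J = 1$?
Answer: $770$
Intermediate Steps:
$a{\left(g,b \right)} = 6 g + \frac{6 b}{g}$ ($a{\left(g,b \right)} = 6 \left(\frac{b}{g} + \frac{g}{1}\right) = 6 \left(\frac{b}{g} + g 1\right) = 6 \left(\frac{b}{g} + g\right) = 6 \left(g + \frac{b}{g}\right) = 6 g + \frac{6 b}{g}$)
$m{\left(N,n \right)} = 2 + N$
$m{\left(\left(-2\right) 5 - 3,a{\left(4,0 \right)} \right)} \left(-10\right) 7 = \left(2 - 13\right) \left(-10\right) 7 = \left(-11\right) \left(-10\right) 7 = 110 \cdot 7 = 770$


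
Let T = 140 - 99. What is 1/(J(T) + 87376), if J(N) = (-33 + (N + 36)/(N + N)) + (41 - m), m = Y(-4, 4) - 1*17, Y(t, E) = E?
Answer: 82/7166631 ≈ 1.1442e-5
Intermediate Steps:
T = 41
m = -13 (m = 4 - 1*17 = 4 - 17 = -13)
J(N) = 21 + (36 + N)/(2*N) (J(N) = (-33 + (N + 36)/(N + N)) + (41 - 1*(-13)) = (-33 + (36 + N)/((2*N))) + (41 + 13) = (-33 + (36 + N)*(1/(2*N))) + 54 = (-33 + (36 + N)/(2*N)) + 54 = 21 + (36 + N)/(2*N))
1/(J(T) + 87376) = 1/((43/2 + 18/41) + 87376) = 1/(1799/82 + 87376) = 1/(7166631/82) = 82/7166631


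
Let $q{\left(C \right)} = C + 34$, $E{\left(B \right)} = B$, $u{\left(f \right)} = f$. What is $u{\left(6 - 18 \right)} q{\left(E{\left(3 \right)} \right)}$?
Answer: $-444$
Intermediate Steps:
$q{\left(C \right)} = 34 + C$
$u{\left(6 - 18 \right)} q{\left(E{\left(3 \right)} \right)} = \left(6 - 18\right) \left(34 + 3\right) = \left(6 - 18\right) 37 = \left(-12\right) 37 = -444$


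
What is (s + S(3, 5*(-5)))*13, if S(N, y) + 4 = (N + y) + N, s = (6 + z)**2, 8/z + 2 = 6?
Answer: 533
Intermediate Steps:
z = 2 (z = 8/(-2 + 6) = 8/4 = 8*(1/4) = 2)
s = 64 (s = (6 + 2)**2 = 8**2 = 64)
S(N, y) = -4 + y + 2*N (S(N, y) = -4 + ((N + y) + N) = -4 + (y + 2*N) = -4 + y + 2*N)
(s + S(3, 5*(-5)))*13 = (64 + (-4 + 5*(-5) + 2*3))*13 = (64 + (-4 - 25 + 6))*13 = (64 - 23)*13 = 41*13 = 533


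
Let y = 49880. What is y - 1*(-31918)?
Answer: 81798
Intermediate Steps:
y - 1*(-31918) = 49880 - 1*(-31918) = 49880 + 31918 = 81798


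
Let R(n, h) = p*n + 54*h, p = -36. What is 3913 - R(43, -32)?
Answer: 7189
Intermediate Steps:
R(n, h) = -36*n + 54*h
3913 - R(43, -32) = 3913 - (-36*43 + 54*(-32)) = 3913 - (-1548 - 1728) = 3913 - 1*(-3276) = 3913 + 3276 = 7189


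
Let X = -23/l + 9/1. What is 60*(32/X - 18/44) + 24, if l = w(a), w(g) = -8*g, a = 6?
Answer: 202206/1001 ≈ 202.00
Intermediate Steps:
w(g) = -8*g
l = -48 (l = -8*6 = -48)
X = 455/48 (X = -23/(-48) + 9/1 = -23*(-1/48) + 9*1 = 23/48 + 9 = 455/48 ≈ 9.4792)
60*(32/X - 18/44) + 24 = 60*(32/(455/48) - 18/44) + 24 = 60*(32*(48/455) - 18*1/44) + 24 = 60*(1536/455 - 9/22) + 24 = 60*(29697/10010) + 24 = 178182/1001 + 24 = 202206/1001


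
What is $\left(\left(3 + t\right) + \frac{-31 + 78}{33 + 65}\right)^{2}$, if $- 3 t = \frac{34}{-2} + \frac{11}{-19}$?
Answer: $\frac{2721604561}{31203396} \approx 87.221$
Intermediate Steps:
$t = \frac{334}{57}$ ($t = - \frac{\frac{34}{-2} + \frac{11}{-19}}{3} = - \frac{34 \left(- \frac{1}{2}\right) + 11 \left(- \frac{1}{19}\right)}{3} = - \frac{-17 - \frac{11}{19}}{3} = \left(- \frac{1}{3}\right) \left(- \frac{334}{19}\right) = \frac{334}{57} \approx 5.8596$)
$\left(\left(3 + t\right) + \frac{-31 + 78}{33 + 65}\right)^{2} = \left(\left(3 + \frac{334}{57}\right) + \frac{-31 + 78}{33 + 65}\right)^{2} = \left(\frac{505}{57} + \frac{47}{98}\right)^{2} = \left(\frac{52169}{5586}\right)^{2} = \frac{2721604561}{31203396}$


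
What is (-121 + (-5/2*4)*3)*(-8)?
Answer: 1208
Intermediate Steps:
(-121 + (-5/2*4)*3)*(-8) = (-121 + (-5*½*4)*3)*(-8) = (-121 - 5/2*4*3)*(-8) = (-121 - 10*3)*(-8) = (-121 - 30)*(-8) = -151*(-8) = 1208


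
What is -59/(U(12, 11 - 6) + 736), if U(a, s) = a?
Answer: -59/748 ≈ -0.078877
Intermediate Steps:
-59/(U(12, 11 - 6) + 736) = -59/(12 + 736) = -59/748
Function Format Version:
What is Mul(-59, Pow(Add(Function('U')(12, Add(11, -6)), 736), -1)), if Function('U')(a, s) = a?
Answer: Rational(-59, 748) ≈ -0.078877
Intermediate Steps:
Mul(-59, Pow(Add(Function('U')(12, Add(11, -6)), 736), -1)) = Mul(-59, Pow(Add(12, 736), -1)) = Mul(-59, Pow(748, -1)) = Mul(-59, Rational(1, 748)) = Rational(-59, 748)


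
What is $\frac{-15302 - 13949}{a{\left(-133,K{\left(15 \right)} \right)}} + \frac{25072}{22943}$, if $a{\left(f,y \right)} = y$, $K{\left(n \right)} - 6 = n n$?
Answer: $- \frac{665314061}{5299833} \approx -125.53$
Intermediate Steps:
$K{\left(n \right)} = 6 + n^{2}$ ($K{\left(n \right)} = 6 + n n = 6 + n^{2}$)
$\frac{-15302 - 13949}{a{\left(-133,K{\left(15 \right)} \right)}} + \frac{25072}{22943} = \frac{-15302 - 13949}{6 + 15^{2}} + \frac{25072}{22943} = \frac{-15302 - 13949}{6 + 225} + 25072 \cdot \frac{1}{22943} = - \frac{29251}{231} + \frac{25072}{22943} = - \frac{665314061}{5299833}$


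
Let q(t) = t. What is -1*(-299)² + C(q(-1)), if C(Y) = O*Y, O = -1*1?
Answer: -89400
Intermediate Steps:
O = -1
C(Y) = -Y
-1*(-299)² + C(q(-1)) = -1*(-299)² - 1*(-1) = -1*89401 + 1 = -89401 + 1 = -89400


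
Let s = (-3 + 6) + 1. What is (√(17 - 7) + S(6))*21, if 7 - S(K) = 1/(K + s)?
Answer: 1449/10 + 21*√10 ≈ 211.31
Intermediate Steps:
s = 4 (s = 3 + 1 = 4)
S(K) = 7 - 1/(4 + K) (S(K) = 7 - 1/(K + 4) = 7 - 1/(4 + K))
(√(17 - 7) + S(6))*21 = (√(17 - 7) + (27 + 7*6)/(4 + 6))*21 = (√10 + (27 + 42)/10)*21 = (√10 + (⅒)*69)*21 = (√10 + 69/10)*21 = (69/10 + √10)*21 = 1449/10 + 21*√10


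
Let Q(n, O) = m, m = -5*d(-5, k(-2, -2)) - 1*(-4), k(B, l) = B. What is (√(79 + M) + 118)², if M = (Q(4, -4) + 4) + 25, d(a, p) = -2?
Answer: (118 + √122)² ≈ 16653.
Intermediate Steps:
m = 14 (m = -5*(-2) - 1*(-4) = 10 + 4 = 14)
Q(n, O) = 14
M = 43 (M = (14 + 4) + 25 = 18 + 25 = 43)
(√(79 + M) + 118)² = (√(79 + 43) + 118)² = (√122 + 118)² = (118 + √122)²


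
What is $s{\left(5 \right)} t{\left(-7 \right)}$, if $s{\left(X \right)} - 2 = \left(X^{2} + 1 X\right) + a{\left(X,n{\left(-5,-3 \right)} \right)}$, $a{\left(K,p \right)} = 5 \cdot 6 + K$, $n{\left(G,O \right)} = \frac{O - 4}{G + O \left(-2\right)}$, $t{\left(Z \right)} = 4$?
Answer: $268$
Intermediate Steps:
$n{\left(G,O \right)} = \frac{-4 + O}{G - 2 O}$
$a{\left(K,p \right)} = 30 + K$
$s{\left(X \right)} = 32 + X^{2} + 2 X$ ($s{\left(X \right)} = 2 + \left(\left(X^{2} + 1 X\right) + \left(30 + X\right)\right) = 2 + \left(\left(X^{2} + X\right) + \left(30 + X\right)\right) = 2 + \left(\left(X + X^{2}\right) + \left(30 + X\right)\right) = 2 + \left(30 + X^{2} + 2 X\right) = 32 + X^{2} + 2 X$)
$s{\left(5 \right)} t{\left(-7 \right)} = \left(32 + 5^{2} + 2 \cdot 5\right) 4 = \left(32 + 25 + 10\right) 4 = 67 \cdot 4 = 268$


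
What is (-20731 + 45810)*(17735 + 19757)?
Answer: 940261868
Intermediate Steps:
(-20731 + 45810)*(17735 + 19757) = 25079*37492 = 940261868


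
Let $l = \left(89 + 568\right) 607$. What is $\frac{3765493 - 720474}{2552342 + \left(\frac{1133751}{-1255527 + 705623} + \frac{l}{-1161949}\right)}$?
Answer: $\frac{1945646567065975024}{1630843935986376437} \approx 1.193$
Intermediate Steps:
$l = 398799$ ($l = 657 \cdot 607 = 398799$)
$\frac{3765493 - 720474}{2552342 + \left(\frac{1133751}{-1255527 + 705623} + \frac{l}{-1161949}\right)} = \frac{3765493 - 720474}{2552342 + \left(\frac{1133751}{-1255527 + 705623} + \frac{398799}{-1161949}\right)} = \frac{3045019}{2552342 + \left(\frac{1133751}{-549904} + 398799 \left(- \frac{1}{1161949}\right)\right)} = \frac{3045019}{2552342 + \left(1133751 \left(- \frac{1}{549904}\right) - \frac{398799}{1161949}\right)} = \frac{3045019}{2552342 - \frac{1536662005995}{638960402896}} = \frac{3045019}{\frac{1630843935986376437}{638960402896}} = 3045019 \cdot \frac{638960402896}{1630843935986376437} = \frac{1945646567065975024}{1630843935986376437}$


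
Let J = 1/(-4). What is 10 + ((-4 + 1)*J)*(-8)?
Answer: 4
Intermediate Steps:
J = -¼ ≈ -0.25000
10 + ((-4 + 1)*J)*(-8) = 10 + ((-4 + 1)*(-¼))*(-8) = 10 - 3*(-¼)*(-8) = 10 + (¾)*(-8) = 10 - 6 = 4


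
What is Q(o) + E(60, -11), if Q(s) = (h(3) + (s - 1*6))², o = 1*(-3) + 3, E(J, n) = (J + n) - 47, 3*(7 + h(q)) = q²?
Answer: 102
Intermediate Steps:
h(q) = -7 + q²/3
E(J, n) = -47 + J + n
o = 0 (o = -3 + 3 = 0)
Q(s) = (-10 + s)² (Q(s) = ((-7 + (⅓)*3²) + (s - 1*6))² = ((-7 + (⅓)*9) + (s - 6))² = ((-7 + 3) + (-6 + s))² = (-4 + (-6 + s))² = (-10 + s)²)
Q(o) + E(60, -11) = (-10 + 0)² + (-47 + 60 - 11) = (-10)² + 2 = 100 + 2 = 102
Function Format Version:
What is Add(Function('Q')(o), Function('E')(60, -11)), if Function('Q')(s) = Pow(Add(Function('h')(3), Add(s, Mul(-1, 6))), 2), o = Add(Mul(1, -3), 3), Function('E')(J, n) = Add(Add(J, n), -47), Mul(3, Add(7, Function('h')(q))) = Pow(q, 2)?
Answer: 102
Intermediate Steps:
Function('h')(q) = Add(-7, Mul(Rational(1, 3), Pow(q, 2)))
Function('E')(J, n) = Add(-47, J, n)
o = 0 (o = Add(-3, 3) = 0)
Function('Q')(s) = Pow(Add(-10, s), 2) (Function('Q')(s) = Pow(Add(Add(-7, Mul(Rational(1, 3), Pow(3, 2))), Add(s, Mul(-1, 6))), 2) = Pow(Add(Add(-7, Mul(Rational(1, 3), 9)), Add(s, -6)), 2) = Pow(Add(Add(-7, 3), Add(-6, s)), 2) = Pow(Add(-4, Add(-6, s)), 2) = Pow(Add(-10, s), 2))
Add(Function('Q')(o), Function('E')(60, -11)) = Add(Pow(Add(-10, 0), 2), Add(-47, 60, -11)) = Add(Pow(-10, 2), 2) = Add(100, 2) = 102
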